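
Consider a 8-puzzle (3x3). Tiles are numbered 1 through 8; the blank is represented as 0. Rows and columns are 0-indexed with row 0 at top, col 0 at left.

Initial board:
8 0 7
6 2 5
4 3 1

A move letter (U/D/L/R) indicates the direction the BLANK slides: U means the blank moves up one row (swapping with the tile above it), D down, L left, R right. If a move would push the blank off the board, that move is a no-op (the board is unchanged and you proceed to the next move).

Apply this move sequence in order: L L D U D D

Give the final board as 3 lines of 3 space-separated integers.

Answer: 6 8 7
4 2 5
0 3 1

Derivation:
After move 1 (L):
0 8 7
6 2 5
4 3 1

After move 2 (L):
0 8 7
6 2 5
4 3 1

After move 3 (D):
6 8 7
0 2 5
4 3 1

After move 4 (U):
0 8 7
6 2 5
4 3 1

After move 5 (D):
6 8 7
0 2 5
4 3 1

After move 6 (D):
6 8 7
4 2 5
0 3 1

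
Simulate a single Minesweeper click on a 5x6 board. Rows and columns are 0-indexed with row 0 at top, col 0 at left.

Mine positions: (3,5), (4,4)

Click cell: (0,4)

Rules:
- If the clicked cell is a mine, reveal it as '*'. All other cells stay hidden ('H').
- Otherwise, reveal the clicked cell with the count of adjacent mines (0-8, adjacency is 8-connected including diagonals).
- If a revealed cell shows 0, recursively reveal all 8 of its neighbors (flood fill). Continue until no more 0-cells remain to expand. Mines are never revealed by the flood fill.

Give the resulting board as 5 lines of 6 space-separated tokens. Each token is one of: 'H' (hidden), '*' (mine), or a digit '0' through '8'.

0 0 0 0 0 0
0 0 0 0 0 0
0 0 0 0 1 1
0 0 0 1 2 H
0 0 0 1 H H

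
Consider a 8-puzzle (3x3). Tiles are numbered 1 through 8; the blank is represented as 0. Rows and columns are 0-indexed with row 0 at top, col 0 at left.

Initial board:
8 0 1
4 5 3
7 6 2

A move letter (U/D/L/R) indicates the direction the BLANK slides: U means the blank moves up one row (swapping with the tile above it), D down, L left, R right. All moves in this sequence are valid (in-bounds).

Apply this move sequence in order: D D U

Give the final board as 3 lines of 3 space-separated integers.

Answer: 8 5 1
4 0 3
7 6 2

Derivation:
After move 1 (D):
8 5 1
4 0 3
7 6 2

After move 2 (D):
8 5 1
4 6 3
7 0 2

After move 3 (U):
8 5 1
4 0 3
7 6 2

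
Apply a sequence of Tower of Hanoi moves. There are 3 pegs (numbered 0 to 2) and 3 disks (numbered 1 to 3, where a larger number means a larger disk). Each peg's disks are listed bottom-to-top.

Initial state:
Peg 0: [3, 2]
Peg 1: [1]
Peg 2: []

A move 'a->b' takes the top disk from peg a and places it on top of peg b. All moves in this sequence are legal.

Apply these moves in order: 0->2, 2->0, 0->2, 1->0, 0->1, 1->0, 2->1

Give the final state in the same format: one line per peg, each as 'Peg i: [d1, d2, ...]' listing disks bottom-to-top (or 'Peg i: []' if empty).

After move 1 (0->2):
Peg 0: [3]
Peg 1: [1]
Peg 2: [2]

After move 2 (2->0):
Peg 0: [3, 2]
Peg 1: [1]
Peg 2: []

After move 3 (0->2):
Peg 0: [3]
Peg 1: [1]
Peg 2: [2]

After move 4 (1->0):
Peg 0: [3, 1]
Peg 1: []
Peg 2: [2]

After move 5 (0->1):
Peg 0: [3]
Peg 1: [1]
Peg 2: [2]

After move 6 (1->0):
Peg 0: [3, 1]
Peg 1: []
Peg 2: [2]

After move 7 (2->1):
Peg 0: [3, 1]
Peg 1: [2]
Peg 2: []

Answer: Peg 0: [3, 1]
Peg 1: [2]
Peg 2: []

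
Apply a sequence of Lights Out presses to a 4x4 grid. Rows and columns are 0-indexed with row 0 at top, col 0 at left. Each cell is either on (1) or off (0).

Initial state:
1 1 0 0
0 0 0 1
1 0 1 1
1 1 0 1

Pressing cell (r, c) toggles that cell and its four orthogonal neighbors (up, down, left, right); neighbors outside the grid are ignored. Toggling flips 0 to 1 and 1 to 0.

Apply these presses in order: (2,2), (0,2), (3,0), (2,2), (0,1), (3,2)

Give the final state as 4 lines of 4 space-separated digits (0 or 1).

After press 1 at (2,2):
1 1 0 0
0 0 1 1
1 1 0 0
1 1 1 1

After press 2 at (0,2):
1 0 1 1
0 0 0 1
1 1 0 0
1 1 1 1

After press 3 at (3,0):
1 0 1 1
0 0 0 1
0 1 0 0
0 0 1 1

After press 4 at (2,2):
1 0 1 1
0 0 1 1
0 0 1 1
0 0 0 1

After press 5 at (0,1):
0 1 0 1
0 1 1 1
0 0 1 1
0 0 0 1

After press 6 at (3,2):
0 1 0 1
0 1 1 1
0 0 0 1
0 1 1 0

Answer: 0 1 0 1
0 1 1 1
0 0 0 1
0 1 1 0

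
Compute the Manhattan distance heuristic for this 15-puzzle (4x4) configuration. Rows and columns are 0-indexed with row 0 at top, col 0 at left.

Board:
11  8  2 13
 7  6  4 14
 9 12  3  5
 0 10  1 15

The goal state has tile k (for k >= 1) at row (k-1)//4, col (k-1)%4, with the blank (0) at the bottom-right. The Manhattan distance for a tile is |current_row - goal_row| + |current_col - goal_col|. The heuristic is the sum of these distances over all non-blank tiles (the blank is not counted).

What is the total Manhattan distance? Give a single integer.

Answer: 37

Derivation:
Tile 11: (0,0)->(2,2) = 4
Tile 8: (0,1)->(1,3) = 3
Tile 2: (0,2)->(0,1) = 1
Tile 13: (0,3)->(3,0) = 6
Tile 7: (1,0)->(1,2) = 2
Tile 6: (1,1)->(1,1) = 0
Tile 4: (1,2)->(0,3) = 2
Tile 14: (1,3)->(3,1) = 4
Tile 9: (2,0)->(2,0) = 0
Tile 12: (2,1)->(2,3) = 2
Tile 3: (2,2)->(0,2) = 2
Tile 5: (2,3)->(1,0) = 4
Tile 10: (3,1)->(2,1) = 1
Tile 1: (3,2)->(0,0) = 5
Tile 15: (3,3)->(3,2) = 1
Sum: 4 + 3 + 1 + 6 + 2 + 0 + 2 + 4 + 0 + 2 + 2 + 4 + 1 + 5 + 1 = 37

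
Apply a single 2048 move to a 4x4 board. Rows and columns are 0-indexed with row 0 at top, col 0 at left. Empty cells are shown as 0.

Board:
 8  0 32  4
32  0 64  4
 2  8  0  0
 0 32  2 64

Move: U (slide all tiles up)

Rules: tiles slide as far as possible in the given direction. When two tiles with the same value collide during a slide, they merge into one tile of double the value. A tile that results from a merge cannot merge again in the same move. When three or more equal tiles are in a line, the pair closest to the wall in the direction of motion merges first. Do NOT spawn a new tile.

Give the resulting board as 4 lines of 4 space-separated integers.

Slide up:
col 0: [8, 32, 2, 0] -> [8, 32, 2, 0]
col 1: [0, 0, 8, 32] -> [8, 32, 0, 0]
col 2: [32, 64, 0, 2] -> [32, 64, 2, 0]
col 3: [4, 4, 0, 64] -> [8, 64, 0, 0]

Answer:  8  8 32  8
32 32 64 64
 2  0  2  0
 0  0  0  0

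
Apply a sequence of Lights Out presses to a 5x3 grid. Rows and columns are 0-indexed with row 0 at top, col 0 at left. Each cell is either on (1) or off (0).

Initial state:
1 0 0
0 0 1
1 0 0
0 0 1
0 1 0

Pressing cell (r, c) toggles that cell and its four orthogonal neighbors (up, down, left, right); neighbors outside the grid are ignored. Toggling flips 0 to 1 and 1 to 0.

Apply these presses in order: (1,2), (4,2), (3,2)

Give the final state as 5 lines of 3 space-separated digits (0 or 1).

Answer: 1 0 1
0 1 0
1 0 0
0 1 1
0 0 0

Derivation:
After press 1 at (1,2):
1 0 1
0 1 0
1 0 1
0 0 1
0 1 0

After press 2 at (4,2):
1 0 1
0 1 0
1 0 1
0 0 0
0 0 1

After press 3 at (3,2):
1 0 1
0 1 0
1 0 0
0 1 1
0 0 0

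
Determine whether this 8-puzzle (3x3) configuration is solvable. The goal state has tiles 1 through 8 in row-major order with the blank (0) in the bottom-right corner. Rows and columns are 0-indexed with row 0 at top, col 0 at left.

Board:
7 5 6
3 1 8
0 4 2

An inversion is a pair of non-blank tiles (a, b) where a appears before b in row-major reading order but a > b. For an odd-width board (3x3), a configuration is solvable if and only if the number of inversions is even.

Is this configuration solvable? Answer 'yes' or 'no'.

Answer: no

Derivation:
Inversions (pairs i<j in row-major order where tile[i] > tile[j] > 0): 19
19 is odd, so the puzzle is not solvable.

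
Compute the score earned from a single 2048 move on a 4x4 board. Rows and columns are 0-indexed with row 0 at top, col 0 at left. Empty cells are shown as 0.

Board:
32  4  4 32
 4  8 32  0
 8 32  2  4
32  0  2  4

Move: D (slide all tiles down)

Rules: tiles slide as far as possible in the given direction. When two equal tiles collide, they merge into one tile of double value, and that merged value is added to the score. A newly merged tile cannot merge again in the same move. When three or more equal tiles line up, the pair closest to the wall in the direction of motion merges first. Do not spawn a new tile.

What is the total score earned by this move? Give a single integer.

Answer: 12

Derivation:
Slide down:
col 0: [32, 4, 8, 32] -> [32, 4, 8, 32]  score +0 (running 0)
col 1: [4, 8, 32, 0] -> [0, 4, 8, 32]  score +0 (running 0)
col 2: [4, 32, 2, 2] -> [0, 4, 32, 4]  score +4 (running 4)
col 3: [32, 0, 4, 4] -> [0, 0, 32, 8]  score +8 (running 12)
Board after move:
32  0  0  0
 4  4  4  0
 8  8 32 32
32 32  4  8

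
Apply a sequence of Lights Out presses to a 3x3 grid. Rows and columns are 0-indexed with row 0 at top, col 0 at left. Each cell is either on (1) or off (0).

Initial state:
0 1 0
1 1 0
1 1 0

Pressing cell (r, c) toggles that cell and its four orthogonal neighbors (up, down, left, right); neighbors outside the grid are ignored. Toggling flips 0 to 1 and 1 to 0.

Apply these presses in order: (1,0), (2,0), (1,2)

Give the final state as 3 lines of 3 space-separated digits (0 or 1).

After press 1 at (1,0):
1 1 0
0 0 0
0 1 0

After press 2 at (2,0):
1 1 0
1 0 0
1 0 0

After press 3 at (1,2):
1 1 1
1 1 1
1 0 1

Answer: 1 1 1
1 1 1
1 0 1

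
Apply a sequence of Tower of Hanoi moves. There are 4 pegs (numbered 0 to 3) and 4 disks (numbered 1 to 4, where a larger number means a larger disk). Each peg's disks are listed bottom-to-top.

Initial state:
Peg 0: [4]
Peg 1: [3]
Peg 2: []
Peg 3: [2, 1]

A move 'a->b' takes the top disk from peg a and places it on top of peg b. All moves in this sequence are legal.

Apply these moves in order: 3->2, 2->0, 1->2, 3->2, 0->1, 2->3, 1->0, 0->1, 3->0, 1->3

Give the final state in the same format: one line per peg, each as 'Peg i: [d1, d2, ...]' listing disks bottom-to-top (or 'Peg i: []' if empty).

Answer: Peg 0: [4, 2]
Peg 1: []
Peg 2: [3]
Peg 3: [1]

Derivation:
After move 1 (3->2):
Peg 0: [4]
Peg 1: [3]
Peg 2: [1]
Peg 3: [2]

After move 2 (2->0):
Peg 0: [4, 1]
Peg 1: [3]
Peg 2: []
Peg 3: [2]

After move 3 (1->2):
Peg 0: [4, 1]
Peg 1: []
Peg 2: [3]
Peg 3: [2]

After move 4 (3->2):
Peg 0: [4, 1]
Peg 1: []
Peg 2: [3, 2]
Peg 3: []

After move 5 (0->1):
Peg 0: [4]
Peg 1: [1]
Peg 2: [3, 2]
Peg 3: []

After move 6 (2->3):
Peg 0: [4]
Peg 1: [1]
Peg 2: [3]
Peg 3: [2]

After move 7 (1->0):
Peg 0: [4, 1]
Peg 1: []
Peg 2: [3]
Peg 3: [2]

After move 8 (0->1):
Peg 0: [4]
Peg 1: [1]
Peg 2: [3]
Peg 3: [2]

After move 9 (3->0):
Peg 0: [4, 2]
Peg 1: [1]
Peg 2: [3]
Peg 3: []

After move 10 (1->3):
Peg 0: [4, 2]
Peg 1: []
Peg 2: [3]
Peg 3: [1]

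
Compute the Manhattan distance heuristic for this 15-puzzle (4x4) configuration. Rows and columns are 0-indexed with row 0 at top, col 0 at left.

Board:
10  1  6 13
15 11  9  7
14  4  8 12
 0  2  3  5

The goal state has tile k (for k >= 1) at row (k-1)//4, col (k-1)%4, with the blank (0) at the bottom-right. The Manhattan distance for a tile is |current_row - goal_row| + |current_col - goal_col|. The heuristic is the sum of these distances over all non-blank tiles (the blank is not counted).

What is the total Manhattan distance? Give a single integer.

Answer: 41

Derivation:
Tile 10: at (0,0), goal (2,1), distance |0-2|+|0-1| = 3
Tile 1: at (0,1), goal (0,0), distance |0-0|+|1-0| = 1
Tile 6: at (0,2), goal (1,1), distance |0-1|+|2-1| = 2
Tile 13: at (0,3), goal (3,0), distance |0-3|+|3-0| = 6
Tile 15: at (1,0), goal (3,2), distance |1-3|+|0-2| = 4
Tile 11: at (1,1), goal (2,2), distance |1-2|+|1-2| = 2
Tile 9: at (1,2), goal (2,0), distance |1-2|+|2-0| = 3
Tile 7: at (1,3), goal (1,2), distance |1-1|+|3-2| = 1
Tile 14: at (2,0), goal (3,1), distance |2-3|+|0-1| = 2
Tile 4: at (2,1), goal (0,3), distance |2-0|+|1-3| = 4
Tile 8: at (2,2), goal (1,3), distance |2-1|+|2-3| = 2
Tile 12: at (2,3), goal (2,3), distance |2-2|+|3-3| = 0
Tile 2: at (3,1), goal (0,1), distance |3-0|+|1-1| = 3
Tile 3: at (3,2), goal (0,2), distance |3-0|+|2-2| = 3
Tile 5: at (3,3), goal (1,0), distance |3-1|+|3-0| = 5
Sum: 3 + 1 + 2 + 6 + 4 + 2 + 3 + 1 + 2 + 4 + 2 + 0 + 3 + 3 + 5 = 41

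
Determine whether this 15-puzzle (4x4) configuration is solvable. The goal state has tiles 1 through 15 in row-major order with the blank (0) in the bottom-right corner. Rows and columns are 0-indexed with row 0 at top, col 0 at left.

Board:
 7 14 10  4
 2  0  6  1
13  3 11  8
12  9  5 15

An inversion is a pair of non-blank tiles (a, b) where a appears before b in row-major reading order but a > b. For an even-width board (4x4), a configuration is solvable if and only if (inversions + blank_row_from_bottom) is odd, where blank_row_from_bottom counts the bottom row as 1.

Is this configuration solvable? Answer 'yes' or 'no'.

Answer: yes

Derivation:
Inversions: 46
Blank is in row 1 (0-indexed from top), which is row 3 counting from the bottom (bottom = 1).
46 + 3 = 49, which is odd, so the puzzle is solvable.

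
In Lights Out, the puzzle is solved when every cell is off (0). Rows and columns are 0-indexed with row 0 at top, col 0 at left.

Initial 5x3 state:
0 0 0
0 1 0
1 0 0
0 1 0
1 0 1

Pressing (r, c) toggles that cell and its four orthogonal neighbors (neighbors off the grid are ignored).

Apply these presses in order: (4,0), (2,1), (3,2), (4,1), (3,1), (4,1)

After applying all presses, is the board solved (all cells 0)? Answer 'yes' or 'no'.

Answer: yes

Derivation:
After press 1 at (4,0):
0 0 0
0 1 0
1 0 0
1 1 0
0 1 1

After press 2 at (2,1):
0 0 0
0 0 0
0 1 1
1 0 0
0 1 1

After press 3 at (3,2):
0 0 0
0 0 0
0 1 0
1 1 1
0 1 0

After press 4 at (4,1):
0 0 0
0 0 0
0 1 0
1 0 1
1 0 1

After press 5 at (3,1):
0 0 0
0 0 0
0 0 0
0 1 0
1 1 1

After press 6 at (4,1):
0 0 0
0 0 0
0 0 0
0 0 0
0 0 0

Lights still on: 0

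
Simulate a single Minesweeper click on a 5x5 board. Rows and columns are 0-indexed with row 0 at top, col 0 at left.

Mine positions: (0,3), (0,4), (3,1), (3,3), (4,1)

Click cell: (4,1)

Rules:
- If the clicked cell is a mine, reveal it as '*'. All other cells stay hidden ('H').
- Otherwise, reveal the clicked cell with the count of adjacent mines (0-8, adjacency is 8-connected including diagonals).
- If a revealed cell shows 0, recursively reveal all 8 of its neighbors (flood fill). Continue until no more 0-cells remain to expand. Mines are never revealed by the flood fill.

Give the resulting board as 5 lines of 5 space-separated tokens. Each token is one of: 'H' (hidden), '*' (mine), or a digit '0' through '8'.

H H H H H
H H H H H
H H H H H
H H H H H
H * H H H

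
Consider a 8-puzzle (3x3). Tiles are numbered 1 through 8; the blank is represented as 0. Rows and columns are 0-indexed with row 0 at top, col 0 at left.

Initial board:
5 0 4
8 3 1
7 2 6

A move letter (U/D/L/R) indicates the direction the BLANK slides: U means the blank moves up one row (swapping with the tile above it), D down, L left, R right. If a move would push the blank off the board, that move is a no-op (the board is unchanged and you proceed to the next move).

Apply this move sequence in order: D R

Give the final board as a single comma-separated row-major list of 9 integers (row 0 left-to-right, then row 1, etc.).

After move 1 (D):
5 3 4
8 0 1
7 2 6

After move 2 (R):
5 3 4
8 1 0
7 2 6

Answer: 5, 3, 4, 8, 1, 0, 7, 2, 6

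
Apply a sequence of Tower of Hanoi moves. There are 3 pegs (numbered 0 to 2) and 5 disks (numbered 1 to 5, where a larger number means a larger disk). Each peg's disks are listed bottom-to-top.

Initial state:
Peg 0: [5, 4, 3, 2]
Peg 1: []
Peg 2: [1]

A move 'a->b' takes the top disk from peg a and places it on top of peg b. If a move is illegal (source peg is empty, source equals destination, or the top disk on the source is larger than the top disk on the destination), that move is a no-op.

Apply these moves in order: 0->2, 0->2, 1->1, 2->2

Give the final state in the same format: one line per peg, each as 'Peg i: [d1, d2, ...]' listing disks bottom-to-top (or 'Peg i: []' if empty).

After move 1 (0->2):
Peg 0: [5, 4, 3, 2]
Peg 1: []
Peg 2: [1]

After move 2 (0->2):
Peg 0: [5, 4, 3, 2]
Peg 1: []
Peg 2: [1]

After move 3 (1->1):
Peg 0: [5, 4, 3, 2]
Peg 1: []
Peg 2: [1]

After move 4 (2->2):
Peg 0: [5, 4, 3, 2]
Peg 1: []
Peg 2: [1]

Answer: Peg 0: [5, 4, 3, 2]
Peg 1: []
Peg 2: [1]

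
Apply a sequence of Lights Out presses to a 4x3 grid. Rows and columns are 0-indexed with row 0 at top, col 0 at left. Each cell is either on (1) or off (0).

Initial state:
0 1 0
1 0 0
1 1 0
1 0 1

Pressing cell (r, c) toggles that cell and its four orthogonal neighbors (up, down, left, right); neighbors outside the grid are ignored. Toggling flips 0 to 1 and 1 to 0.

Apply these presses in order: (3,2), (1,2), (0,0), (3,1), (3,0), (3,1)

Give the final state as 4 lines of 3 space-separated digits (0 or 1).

Answer: 1 0 1
0 1 1
0 1 0
0 0 0

Derivation:
After press 1 at (3,2):
0 1 0
1 0 0
1 1 1
1 1 0

After press 2 at (1,2):
0 1 1
1 1 1
1 1 0
1 1 0

After press 3 at (0,0):
1 0 1
0 1 1
1 1 0
1 1 0

After press 4 at (3,1):
1 0 1
0 1 1
1 0 0
0 0 1

After press 5 at (3,0):
1 0 1
0 1 1
0 0 0
1 1 1

After press 6 at (3,1):
1 0 1
0 1 1
0 1 0
0 0 0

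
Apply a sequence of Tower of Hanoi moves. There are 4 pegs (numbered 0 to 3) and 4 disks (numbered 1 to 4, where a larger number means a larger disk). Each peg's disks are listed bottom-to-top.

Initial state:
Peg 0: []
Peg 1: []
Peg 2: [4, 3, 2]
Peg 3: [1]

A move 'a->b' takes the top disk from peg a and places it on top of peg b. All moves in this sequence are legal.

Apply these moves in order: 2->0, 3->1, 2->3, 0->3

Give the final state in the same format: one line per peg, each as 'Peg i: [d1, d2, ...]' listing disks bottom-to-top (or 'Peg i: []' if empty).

Answer: Peg 0: []
Peg 1: [1]
Peg 2: [4]
Peg 3: [3, 2]

Derivation:
After move 1 (2->0):
Peg 0: [2]
Peg 1: []
Peg 2: [4, 3]
Peg 3: [1]

After move 2 (3->1):
Peg 0: [2]
Peg 1: [1]
Peg 2: [4, 3]
Peg 3: []

After move 3 (2->3):
Peg 0: [2]
Peg 1: [1]
Peg 2: [4]
Peg 3: [3]

After move 4 (0->3):
Peg 0: []
Peg 1: [1]
Peg 2: [4]
Peg 3: [3, 2]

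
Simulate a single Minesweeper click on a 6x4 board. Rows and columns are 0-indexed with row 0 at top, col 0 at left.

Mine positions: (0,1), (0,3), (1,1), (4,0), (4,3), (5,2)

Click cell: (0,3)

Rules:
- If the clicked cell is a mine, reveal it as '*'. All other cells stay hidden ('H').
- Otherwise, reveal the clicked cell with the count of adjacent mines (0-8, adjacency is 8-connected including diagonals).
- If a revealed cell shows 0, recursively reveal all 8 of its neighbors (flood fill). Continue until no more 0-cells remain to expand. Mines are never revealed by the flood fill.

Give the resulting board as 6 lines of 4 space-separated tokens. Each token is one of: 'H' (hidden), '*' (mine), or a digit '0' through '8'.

H H H *
H H H H
H H H H
H H H H
H H H H
H H H H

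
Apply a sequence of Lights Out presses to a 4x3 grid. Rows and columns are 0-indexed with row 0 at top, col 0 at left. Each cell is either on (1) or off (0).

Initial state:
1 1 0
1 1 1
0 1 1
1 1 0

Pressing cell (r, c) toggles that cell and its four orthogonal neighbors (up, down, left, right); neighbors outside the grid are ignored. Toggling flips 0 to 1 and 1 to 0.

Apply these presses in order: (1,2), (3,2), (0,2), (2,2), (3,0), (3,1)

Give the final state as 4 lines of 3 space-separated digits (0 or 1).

Answer: 1 0 0
1 0 0
1 1 0
1 0 1

Derivation:
After press 1 at (1,2):
1 1 1
1 0 0
0 1 0
1 1 0

After press 2 at (3,2):
1 1 1
1 0 0
0 1 1
1 0 1

After press 3 at (0,2):
1 0 0
1 0 1
0 1 1
1 0 1

After press 4 at (2,2):
1 0 0
1 0 0
0 0 0
1 0 0

After press 5 at (3,0):
1 0 0
1 0 0
1 0 0
0 1 0

After press 6 at (3,1):
1 0 0
1 0 0
1 1 0
1 0 1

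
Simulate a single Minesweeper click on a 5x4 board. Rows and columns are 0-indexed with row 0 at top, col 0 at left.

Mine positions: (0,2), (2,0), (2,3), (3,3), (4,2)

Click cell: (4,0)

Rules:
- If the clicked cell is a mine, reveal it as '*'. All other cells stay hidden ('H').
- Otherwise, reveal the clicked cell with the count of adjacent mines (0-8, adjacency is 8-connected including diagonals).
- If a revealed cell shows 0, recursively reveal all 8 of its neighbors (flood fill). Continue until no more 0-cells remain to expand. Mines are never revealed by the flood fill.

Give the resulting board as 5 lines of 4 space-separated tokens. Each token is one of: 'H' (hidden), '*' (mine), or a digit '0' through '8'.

H H H H
H H H H
H H H H
1 2 H H
0 1 H H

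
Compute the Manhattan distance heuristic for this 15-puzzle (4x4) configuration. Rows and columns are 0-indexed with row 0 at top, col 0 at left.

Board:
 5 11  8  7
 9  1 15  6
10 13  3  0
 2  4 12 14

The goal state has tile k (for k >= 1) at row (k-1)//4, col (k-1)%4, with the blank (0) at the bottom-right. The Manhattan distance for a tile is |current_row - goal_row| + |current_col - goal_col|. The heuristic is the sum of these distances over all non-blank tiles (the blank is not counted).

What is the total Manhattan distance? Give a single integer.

Tile 5: at (0,0), goal (1,0), distance |0-1|+|0-0| = 1
Tile 11: at (0,1), goal (2,2), distance |0-2|+|1-2| = 3
Tile 8: at (0,2), goal (1,3), distance |0-1|+|2-3| = 2
Tile 7: at (0,3), goal (1,2), distance |0-1|+|3-2| = 2
Tile 9: at (1,0), goal (2,0), distance |1-2|+|0-0| = 1
Tile 1: at (1,1), goal (0,0), distance |1-0|+|1-0| = 2
Tile 15: at (1,2), goal (3,2), distance |1-3|+|2-2| = 2
Tile 6: at (1,3), goal (1,1), distance |1-1|+|3-1| = 2
Tile 10: at (2,0), goal (2,1), distance |2-2|+|0-1| = 1
Tile 13: at (2,1), goal (3,0), distance |2-3|+|1-0| = 2
Tile 3: at (2,2), goal (0,2), distance |2-0|+|2-2| = 2
Tile 2: at (3,0), goal (0,1), distance |3-0|+|0-1| = 4
Tile 4: at (3,1), goal (0,3), distance |3-0|+|1-3| = 5
Tile 12: at (3,2), goal (2,3), distance |3-2|+|2-3| = 2
Tile 14: at (3,3), goal (3,1), distance |3-3|+|3-1| = 2
Sum: 1 + 3 + 2 + 2 + 1 + 2 + 2 + 2 + 1 + 2 + 2 + 4 + 5 + 2 + 2 = 33

Answer: 33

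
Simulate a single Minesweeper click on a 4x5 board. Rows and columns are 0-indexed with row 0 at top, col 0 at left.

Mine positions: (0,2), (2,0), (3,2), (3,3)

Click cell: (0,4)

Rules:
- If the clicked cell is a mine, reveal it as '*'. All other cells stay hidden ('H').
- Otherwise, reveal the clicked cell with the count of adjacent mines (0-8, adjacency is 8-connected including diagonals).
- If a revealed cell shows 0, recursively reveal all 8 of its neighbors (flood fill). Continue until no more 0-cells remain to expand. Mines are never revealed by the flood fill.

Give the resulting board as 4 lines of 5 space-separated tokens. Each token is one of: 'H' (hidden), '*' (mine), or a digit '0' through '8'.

H H H 1 0
H H H 1 0
H H H 2 1
H H H H H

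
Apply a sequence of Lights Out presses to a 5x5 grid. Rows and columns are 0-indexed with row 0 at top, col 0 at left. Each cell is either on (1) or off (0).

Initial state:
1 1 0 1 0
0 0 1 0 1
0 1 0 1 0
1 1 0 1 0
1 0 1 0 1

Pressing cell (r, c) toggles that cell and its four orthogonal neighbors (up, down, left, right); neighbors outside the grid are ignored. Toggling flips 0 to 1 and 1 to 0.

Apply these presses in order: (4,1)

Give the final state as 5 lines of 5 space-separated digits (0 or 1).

After press 1 at (4,1):
1 1 0 1 0
0 0 1 0 1
0 1 0 1 0
1 0 0 1 0
0 1 0 0 1

Answer: 1 1 0 1 0
0 0 1 0 1
0 1 0 1 0
1 0 0 1 0
0 1 0 0 1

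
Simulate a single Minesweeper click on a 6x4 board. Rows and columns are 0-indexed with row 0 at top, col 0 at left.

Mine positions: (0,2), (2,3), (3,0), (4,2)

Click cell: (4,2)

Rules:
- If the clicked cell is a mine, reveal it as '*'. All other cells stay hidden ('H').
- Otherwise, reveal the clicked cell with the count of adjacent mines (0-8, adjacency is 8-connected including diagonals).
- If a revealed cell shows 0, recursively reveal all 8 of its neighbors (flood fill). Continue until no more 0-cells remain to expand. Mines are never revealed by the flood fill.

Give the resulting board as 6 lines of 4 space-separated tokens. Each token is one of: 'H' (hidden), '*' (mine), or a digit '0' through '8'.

H H H H
H H H H
H H H H
H H H H
H H * H
H H H H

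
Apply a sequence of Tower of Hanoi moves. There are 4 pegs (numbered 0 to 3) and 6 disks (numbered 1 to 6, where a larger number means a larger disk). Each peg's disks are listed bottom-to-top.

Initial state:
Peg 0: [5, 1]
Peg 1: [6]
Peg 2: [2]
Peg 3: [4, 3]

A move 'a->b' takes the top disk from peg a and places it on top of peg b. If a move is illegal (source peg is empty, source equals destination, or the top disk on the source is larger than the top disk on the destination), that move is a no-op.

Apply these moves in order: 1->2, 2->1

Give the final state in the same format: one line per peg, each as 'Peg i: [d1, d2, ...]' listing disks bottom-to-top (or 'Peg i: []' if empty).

Answer: Peg 0: [5, 1]
Peg 1: [6, 2]
Peg 2: []
Peg 3: [4, 3]

Derivation:
After move 1 (1->2):
Peg 0: [5, 1]
Peg 1: [6]
Peg 2: [2]
Peg 3: [4, 3]

After move 2 (2->1):
Peg 0: [5, 1]
Peg 1: [6, 2]
Peg 2: []
Peg 3: [4, 3]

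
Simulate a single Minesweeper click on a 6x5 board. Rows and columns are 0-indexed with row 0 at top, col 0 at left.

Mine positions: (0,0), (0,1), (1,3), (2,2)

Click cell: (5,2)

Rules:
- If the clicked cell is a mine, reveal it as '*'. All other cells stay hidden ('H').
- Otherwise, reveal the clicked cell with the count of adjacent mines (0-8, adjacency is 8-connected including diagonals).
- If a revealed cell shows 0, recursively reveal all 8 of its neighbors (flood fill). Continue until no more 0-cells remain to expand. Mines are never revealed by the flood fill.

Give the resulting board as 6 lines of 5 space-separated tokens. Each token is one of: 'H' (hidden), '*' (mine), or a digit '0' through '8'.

H H H H H
2 3 H H H
0 1 H 2 1
0 1 1 1 0
0 0 0 0 0
0 0 0 0 0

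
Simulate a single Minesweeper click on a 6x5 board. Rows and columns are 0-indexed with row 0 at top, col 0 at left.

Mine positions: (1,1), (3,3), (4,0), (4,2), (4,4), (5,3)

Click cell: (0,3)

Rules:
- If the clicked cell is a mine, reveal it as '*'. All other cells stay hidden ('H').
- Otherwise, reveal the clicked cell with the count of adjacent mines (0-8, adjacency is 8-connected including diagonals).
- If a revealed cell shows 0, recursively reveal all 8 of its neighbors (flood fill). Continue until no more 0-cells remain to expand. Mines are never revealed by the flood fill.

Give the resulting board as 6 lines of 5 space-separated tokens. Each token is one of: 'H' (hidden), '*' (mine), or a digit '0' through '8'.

H H 1 0 0
H H 1 0 0
H H 2 1 1
H H H H H
H H H H H
H H H H H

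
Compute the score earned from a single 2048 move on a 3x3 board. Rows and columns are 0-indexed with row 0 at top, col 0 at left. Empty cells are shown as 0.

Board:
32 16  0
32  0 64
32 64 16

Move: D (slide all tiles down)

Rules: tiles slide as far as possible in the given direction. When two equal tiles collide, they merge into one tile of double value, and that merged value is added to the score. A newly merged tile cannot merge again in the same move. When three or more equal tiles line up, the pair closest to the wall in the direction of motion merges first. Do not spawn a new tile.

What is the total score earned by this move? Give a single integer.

Slide down:
col 0: [32, 32, 32] -> [0, 32, 64]  score +64 (running 64)
col 1: [16, 0, 64] -> [0, 16, 64]  score +0 (running 64)
col 2: [0, 64, 16] -> [0, 64, 16]  score +0 (running 64)
Board after move:
 0  0  0
32 16 64
64 64 16

Answer: 64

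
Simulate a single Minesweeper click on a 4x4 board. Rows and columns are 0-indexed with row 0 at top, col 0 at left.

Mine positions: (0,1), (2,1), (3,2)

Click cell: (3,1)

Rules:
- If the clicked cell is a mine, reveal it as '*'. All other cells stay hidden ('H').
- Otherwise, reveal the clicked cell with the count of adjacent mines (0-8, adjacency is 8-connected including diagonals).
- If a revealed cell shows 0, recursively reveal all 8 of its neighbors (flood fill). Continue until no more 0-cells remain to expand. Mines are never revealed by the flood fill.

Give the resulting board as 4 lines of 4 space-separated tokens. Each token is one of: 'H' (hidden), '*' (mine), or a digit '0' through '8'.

H H H H
H H H H
H H H H
H 2 H H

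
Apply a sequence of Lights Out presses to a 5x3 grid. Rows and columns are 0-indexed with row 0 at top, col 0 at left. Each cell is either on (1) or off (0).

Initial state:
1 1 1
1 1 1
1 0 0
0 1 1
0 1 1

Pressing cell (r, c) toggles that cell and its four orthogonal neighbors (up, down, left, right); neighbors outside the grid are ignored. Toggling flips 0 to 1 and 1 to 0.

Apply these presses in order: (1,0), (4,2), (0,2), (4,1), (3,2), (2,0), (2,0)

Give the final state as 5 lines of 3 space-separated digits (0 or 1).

Answer: 0 0 0
0 0 0
0 0 1
0 1 1
1 1 0

Derivation:
After press 1 at (1,0):
0 1 1
0 0 1
0 0 0
0 1 1
0 1 1

After press 2 at (4,2):
0 1 1
0 0 1
0 0 0
0 1 0
0 0 0

After press 3 at (0,2):
0 0 0
0 0 0
0 0 0
0 1 0
0 0 0

After press 4 at (4,1):
0 0 0
0 0 0
0 0 0
0 0 0
1 1 1

After press 5 at (3,2):
0 0 0
0 0 0
0 0 1
0 1 1
1 1 0

After press 6 at (2,0):
0 0 0
1 0 0
1 1 1
1 1 1
1 1 0

After press 7 at (2,0):
0 0 0
0 0 0
0 0 1
0 1 1
1 1 0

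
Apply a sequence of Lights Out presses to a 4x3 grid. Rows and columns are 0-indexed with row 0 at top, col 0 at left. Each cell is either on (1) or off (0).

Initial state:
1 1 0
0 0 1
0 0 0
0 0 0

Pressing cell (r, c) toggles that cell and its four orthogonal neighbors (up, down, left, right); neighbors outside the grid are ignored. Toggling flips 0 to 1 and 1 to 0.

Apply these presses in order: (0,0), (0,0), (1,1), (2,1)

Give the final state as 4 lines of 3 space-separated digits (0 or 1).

Answer: 1 0 0
1 0 0
1 0 1
0 1 0

Derivation:
After press 1 at (0,0):
0 0 0
1 0 1
0 0 0
0 0 0

After press 2 at (0,0):
1 1 0
0 0 1
0 0 0
0 0 0

After press 3 at (1,1):
1 0 0
1 1 0
0 1 0
0 0 0

After press 4 at (2,1):
1 0 0
1 0 0
1 0 1
0 1 0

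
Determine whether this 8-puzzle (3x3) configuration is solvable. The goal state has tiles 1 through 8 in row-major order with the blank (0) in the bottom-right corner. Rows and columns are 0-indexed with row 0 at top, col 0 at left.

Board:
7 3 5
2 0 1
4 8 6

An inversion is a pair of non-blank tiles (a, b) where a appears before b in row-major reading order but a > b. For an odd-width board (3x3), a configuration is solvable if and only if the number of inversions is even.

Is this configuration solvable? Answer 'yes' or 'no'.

Inversions (pairs i<j in row-major order where tile[i] > tile[j] > 0): 13
13 is odd, so the puzzle is not solvable.

Answer: no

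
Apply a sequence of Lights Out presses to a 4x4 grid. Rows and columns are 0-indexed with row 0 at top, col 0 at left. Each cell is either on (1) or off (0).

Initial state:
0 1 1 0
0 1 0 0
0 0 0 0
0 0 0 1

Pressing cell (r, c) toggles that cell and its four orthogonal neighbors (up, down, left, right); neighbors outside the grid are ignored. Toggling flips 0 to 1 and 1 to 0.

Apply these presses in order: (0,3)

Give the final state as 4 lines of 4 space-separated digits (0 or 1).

After press 1 at (0,3):
0 1 0 1
0 1 0 1
0 0 0 0
0 0 0 1

Answer: 0 1 0 1
0 1 0 1
0 0 0 0
0 0 0 1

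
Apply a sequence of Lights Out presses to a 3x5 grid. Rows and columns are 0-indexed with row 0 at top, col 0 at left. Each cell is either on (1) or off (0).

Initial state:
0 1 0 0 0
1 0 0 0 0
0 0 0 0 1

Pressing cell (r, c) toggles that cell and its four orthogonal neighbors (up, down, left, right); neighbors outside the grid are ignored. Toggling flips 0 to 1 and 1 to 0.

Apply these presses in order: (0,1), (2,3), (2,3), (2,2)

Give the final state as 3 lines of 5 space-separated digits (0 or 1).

Answer: 1 0 1 0 0
1 1 1 0 0
0 1 1 1 1

Derivation:
After press 1 at (0,1):
1 0 1 0 0
1 1 0 0 0
0 0 0 0 1

After press 2 at (2,3):
1 0 1 0 0
1 1 0 1 0
0 0 1 1 0

After press 3 at (2,3):
1 0 1 0 0
1 1 0 0 0
0 0 0 0 1

After press 4 at (2,2):
1 0 1 0 0
1 1 1 0 0
0 1 1 1 1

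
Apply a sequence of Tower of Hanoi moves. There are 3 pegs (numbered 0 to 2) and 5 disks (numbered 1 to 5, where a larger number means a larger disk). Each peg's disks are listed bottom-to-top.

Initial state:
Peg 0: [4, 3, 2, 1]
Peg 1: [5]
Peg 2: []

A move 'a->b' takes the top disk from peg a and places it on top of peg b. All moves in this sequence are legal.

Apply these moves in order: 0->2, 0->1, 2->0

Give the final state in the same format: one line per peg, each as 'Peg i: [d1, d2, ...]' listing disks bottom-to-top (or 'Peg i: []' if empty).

Answer: Peg 0: [4, 3, 1]
Peg 1: [5, 2]
Peg 2: []

Derivation:
After move 1 (0->2):
Peg 0: [4, 3, 2]
Peg 1: [5]
Peg 2: [1]

After move 2 (0->1):
Peg 0: [4, 3]
Peg 1: [5, 2]
Peg 2: [1]

After move 3 (2->0):
Peg 0: [4, 3, 1]
Peg 1: [5, 2]
Peg 2: []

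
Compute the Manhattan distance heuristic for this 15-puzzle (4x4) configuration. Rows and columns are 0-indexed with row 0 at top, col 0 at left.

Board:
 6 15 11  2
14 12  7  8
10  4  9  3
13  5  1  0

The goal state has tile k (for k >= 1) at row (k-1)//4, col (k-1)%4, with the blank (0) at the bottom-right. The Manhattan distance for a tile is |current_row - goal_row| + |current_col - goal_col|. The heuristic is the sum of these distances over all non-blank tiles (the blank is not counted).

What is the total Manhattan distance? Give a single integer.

Answer: 34

Derivation:
Tile 6: (0,0)->(1,1) = 2
Tile 15: (0,1)->(3,2) = 4
Tile 11: (0,2)->(2,2) = 2
Tile 2: (0,3)->(0,1) = 2
Tile 14: (1,0)->(3,1) = 3
Tile 12: (1,1)->(2,3) = 3
Tile 7: (1,2)->(1,2) = 0
Tile 8: (1,3)->(1,3) = 0
Tile 10: (2,0)->(2,1) = 1
Tile 4: (2,1)->(0,3) = 4
Tile 9: (2,2)->(2,0) = 2
Tile 3: (2,3)->(0,2) = 3
Tile 13: (3,0)->(3,0) = 0
Tile 5: (3,1)->(1,0) = 3
Tile 1: (3,2)->(0,0) = 5
Sum: 2 + 4 + 2 + 2 + 3 + 3 + 0 + 0 + 1 + 4 + 2 + 3 + 0 + 3 + 5 = 34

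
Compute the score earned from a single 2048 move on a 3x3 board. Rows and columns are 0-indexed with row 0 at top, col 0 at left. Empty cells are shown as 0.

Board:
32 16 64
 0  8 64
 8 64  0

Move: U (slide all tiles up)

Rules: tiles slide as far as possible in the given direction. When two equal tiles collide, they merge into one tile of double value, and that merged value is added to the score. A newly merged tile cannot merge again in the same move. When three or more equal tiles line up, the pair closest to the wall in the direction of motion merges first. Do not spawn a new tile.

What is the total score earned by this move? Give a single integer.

Answer: 128

Derivation:
Slide up:
col 0: [32, 0, 8] -> [32, 8, 0]  score +0 (running 0)
col 1: [16, 8, 64] -> [16, 8, 64]  score +0 (running 0)
col 2: [64, 64, 0] -> [128, 0, 0]  score +128 (running 128)
Board after move:
 32  16 128
  8   8   0
  0  64   0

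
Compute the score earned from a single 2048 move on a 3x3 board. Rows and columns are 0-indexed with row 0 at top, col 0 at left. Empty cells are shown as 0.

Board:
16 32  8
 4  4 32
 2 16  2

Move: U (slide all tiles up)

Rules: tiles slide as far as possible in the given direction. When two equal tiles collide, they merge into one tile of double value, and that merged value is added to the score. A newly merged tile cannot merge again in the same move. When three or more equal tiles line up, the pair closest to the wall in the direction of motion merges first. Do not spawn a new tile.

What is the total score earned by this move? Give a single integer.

Slide up:
col 0: [16, 4, 2] -> [16, 4, 2]  score +0 (running 0)
col 1: [32, 4, 16] -> [32, 4, 16]  score +0 (running 0)
col 2: [8, 32, 2] -> [8, 32, 2]  score +0 (running 0)
Board after move:
16 32  8
 4  4 32
 2 16  2

Answer: 0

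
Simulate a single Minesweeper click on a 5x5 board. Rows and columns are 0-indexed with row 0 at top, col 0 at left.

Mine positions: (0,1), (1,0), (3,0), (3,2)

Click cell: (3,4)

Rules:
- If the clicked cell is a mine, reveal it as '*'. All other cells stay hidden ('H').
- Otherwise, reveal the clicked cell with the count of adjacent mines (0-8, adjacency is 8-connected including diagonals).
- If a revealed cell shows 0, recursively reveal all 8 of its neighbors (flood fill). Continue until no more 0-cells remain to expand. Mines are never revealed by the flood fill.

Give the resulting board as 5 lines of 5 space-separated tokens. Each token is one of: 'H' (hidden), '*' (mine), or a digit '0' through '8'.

H H 1 0 0
H H 1 0 0
H H 1 1 0
H H H 1 0
H H H 1 0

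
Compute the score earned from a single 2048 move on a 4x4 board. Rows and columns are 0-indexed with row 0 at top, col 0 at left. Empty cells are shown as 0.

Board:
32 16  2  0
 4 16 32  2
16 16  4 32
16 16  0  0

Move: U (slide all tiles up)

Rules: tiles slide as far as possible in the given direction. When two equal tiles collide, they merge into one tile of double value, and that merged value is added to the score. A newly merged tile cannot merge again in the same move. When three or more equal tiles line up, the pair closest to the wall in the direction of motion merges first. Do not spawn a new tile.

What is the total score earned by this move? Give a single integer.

Answer: 96

Derivation:
Slide up:
col 0: [32, 4, 16, 16] -> [32, 4, 32, 0]  score +32 (running 32)
col 1: [16, 16, 16, 16] -> [32, 32, 0, 0]  score +64 (running 96)
col 2: [2, 32, 4, 0] -> [2, 32, 4, 0]  score +0 (running 96)
col 3: [0, 2, 32, 0] -> [2, 32, 0, 0]  score +0 (running 96)
Board after move:
32 32  2  2
 4 32 32 32
32  0  4  0
 0  0  0  0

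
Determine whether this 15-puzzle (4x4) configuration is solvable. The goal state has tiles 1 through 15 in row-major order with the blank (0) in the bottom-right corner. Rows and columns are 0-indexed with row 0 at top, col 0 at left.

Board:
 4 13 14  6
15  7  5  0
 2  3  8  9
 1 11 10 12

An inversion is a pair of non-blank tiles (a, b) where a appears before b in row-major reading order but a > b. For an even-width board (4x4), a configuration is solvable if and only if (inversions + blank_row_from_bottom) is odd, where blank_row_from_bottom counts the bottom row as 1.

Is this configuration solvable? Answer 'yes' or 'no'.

Answer: no

Derivation:
Inversions: 51
Blank is in row 1 (0-indexed from top), which is row 3 counting from the bottom (bottom = 1).
51 + 3 = 54, which is even, so the puzzle is not solvable.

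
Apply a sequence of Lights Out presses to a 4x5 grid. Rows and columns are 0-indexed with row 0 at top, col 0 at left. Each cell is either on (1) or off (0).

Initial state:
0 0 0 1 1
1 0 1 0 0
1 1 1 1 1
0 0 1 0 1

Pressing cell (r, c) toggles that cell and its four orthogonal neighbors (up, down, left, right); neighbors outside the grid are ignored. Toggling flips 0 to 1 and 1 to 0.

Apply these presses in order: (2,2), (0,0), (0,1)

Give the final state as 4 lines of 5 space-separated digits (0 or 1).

After press 1 at (2,2):
0 0 0 1 1
1 0 0 0 0
1 0 0 0 1
0 0 0 0 1

After press 2 at (0,0):
1 1 0 1 1
0 0 0 0 0
1 0 0 0 1
0 0 0 0 1

After press 3 at (0,1):
0 0 1 1 1
0 1 0 0 0
1 0 0 0 1
0 0 0 0 1

Answer: 0 0 1 1 1
0 1 0 0 0
1 0 0 0 1
0 0 0 0 1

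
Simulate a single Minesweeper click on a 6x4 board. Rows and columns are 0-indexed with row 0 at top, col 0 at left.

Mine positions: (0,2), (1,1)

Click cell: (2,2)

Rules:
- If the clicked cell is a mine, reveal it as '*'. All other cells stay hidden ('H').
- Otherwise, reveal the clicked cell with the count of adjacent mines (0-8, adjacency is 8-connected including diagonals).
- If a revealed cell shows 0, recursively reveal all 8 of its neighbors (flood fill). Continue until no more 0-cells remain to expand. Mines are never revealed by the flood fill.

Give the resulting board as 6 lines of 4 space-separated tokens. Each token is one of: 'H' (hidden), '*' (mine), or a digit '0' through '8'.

H H H H
H H H H
H H 1 H
H H H H
H H H H
H H H H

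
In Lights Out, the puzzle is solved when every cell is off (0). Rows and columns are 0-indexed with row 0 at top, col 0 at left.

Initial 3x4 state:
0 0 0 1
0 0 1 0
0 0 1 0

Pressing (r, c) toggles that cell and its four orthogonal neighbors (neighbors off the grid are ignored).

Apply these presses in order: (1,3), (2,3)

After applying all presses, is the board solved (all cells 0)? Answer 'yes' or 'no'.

After press 1 at (1,3):
0 0 0 0
0 0 0 1
0 0 1 1

After press 2 at (2,3):
0 0 0 0
0 0 0 0
0 0 0 0

Lights still on: 0

Answer: yes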